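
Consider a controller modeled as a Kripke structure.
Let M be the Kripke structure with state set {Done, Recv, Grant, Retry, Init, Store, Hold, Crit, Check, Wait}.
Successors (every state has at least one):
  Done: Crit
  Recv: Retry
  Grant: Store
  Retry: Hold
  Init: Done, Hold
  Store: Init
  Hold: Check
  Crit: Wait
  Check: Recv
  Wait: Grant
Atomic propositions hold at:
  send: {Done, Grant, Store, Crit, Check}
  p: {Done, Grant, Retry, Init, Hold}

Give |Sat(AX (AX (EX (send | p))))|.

8

Sat(send | p) = {Done, Grant, Retry, Init, Store, Hold, Crit, Check}
Sat(EX (send | p)) = {s : some successor in {Done, Grant, Retry, Init, Store, Hold, Crit, Check}} = {Done, Recv, Grant, Retry, Init, Store, Hold, Wait}
Sat(AX (EX (send | p))) = {s : every successor in {Done, Recv, Grant, Retry, Init, Store, Hold, Wait}} = {Recv, Grant, Retry, Init, Store, Crit, Check, Wait}
Sat(AX (AX (EX (send | p)))) = {s : every successor in {Recv, Grant, Retry, Init, Store, Crit, Check, Wait}} = {Done, Recv, Grant, Store, Hold, Crit, Check, Wait}
|Sat(AX (AX (EX (send | p))))| = |{Done, Recv, Grant, Store, Hold, Crit, Check, Wait}| = 8.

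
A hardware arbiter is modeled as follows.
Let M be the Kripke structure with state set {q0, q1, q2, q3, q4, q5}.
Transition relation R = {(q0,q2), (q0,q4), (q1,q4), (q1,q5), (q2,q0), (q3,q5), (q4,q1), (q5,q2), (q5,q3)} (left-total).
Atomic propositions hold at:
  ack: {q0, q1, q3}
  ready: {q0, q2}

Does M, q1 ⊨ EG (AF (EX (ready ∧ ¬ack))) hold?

Sat(¬ack) = {q2, q4, q5}
Sat(ready ∧ ¬ack) = {q2}
Sat(EX (ready ∧ ¬ack)) = {s : some successor in {q2}} = {q0, q5}
AF (EX (ready ∧ ¬ack)): least fixpoint, start Z0 = {q0, q5}, add states with every successor in Z. Z1 = {q0, q2, q3, q5}; fixed.
Sat(AF (EX (ready ∧ ¬ack))) = {q0, q2, q3, q5}
EG (AF (EX (ready ∧ ¬ack))): greatest fixpoint, start Z0 = {q0, q2, q3, q5}, keep only states in Sat with some successor in Z. Already a fixed point.
Sat(EG (AF (EX (ready ∧ ¬ack)))) = {q0, q2, q3, q5}
q1 ∉ Sat(EG (AF (EX (ready ∧ ¬ack)))) = {q0, q2, q3, q5}, so the formula does not hold at q1.

No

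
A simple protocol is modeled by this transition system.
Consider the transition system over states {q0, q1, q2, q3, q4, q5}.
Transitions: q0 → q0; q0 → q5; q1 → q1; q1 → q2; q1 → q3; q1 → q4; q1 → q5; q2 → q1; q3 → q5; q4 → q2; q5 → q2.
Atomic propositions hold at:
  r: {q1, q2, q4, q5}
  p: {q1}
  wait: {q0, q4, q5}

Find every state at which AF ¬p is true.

Sat(¬p) = {q0, q2, q3, q4, q5}
AF ¬p: least fixpoint, start Z0 = {q0, q2, q3, q4, q5}, add states with every successor in Z. Already a fixed point.
Sat(AF ¬p) = {q0, q2, q3, q4, q5}

{q0, q2, q3, q4, q5}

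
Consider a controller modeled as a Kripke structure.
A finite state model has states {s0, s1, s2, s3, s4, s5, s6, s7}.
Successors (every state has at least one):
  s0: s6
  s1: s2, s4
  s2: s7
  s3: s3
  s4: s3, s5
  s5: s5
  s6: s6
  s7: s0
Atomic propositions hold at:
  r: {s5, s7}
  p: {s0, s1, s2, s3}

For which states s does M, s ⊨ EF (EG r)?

EG r: greatest fixpoint, start Z0 = {s5, s7}, keep only states in Sat with some successor in Z. Z1 = {s5}; fixed.
Sat(EG r) = {s5}
EF (EG r): least fixpoint, start Z0 = {s5}, add states with some successor in Z. Z1 = {s4, s5}; Z2 = {s1, s4, s5}; fixed.
Sat(EF (EG r)) = {s1, s4, s5}

{s1, s4, s5}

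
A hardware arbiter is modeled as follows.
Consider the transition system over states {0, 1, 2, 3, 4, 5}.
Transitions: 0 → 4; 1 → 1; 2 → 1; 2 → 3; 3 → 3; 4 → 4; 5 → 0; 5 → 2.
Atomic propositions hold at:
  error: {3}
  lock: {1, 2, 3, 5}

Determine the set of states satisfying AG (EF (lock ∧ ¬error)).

Sat(¬error) = {0, 1, 2, 4, 5}
Sat(lock ∧ ¬error) = {1, 2, 5}
EF (lock ∧ ¬error): least fixpoint, start Z0 = {1, 2, 5}, add states with some successor in Z. Already a fixed point.
Sat(EF (lock ∧ ¬error)) = {1, 2, 5}
AG (EF (lock ∧ ¬error)): greatest fixpoint, start Z0 = {1, 2, 5}, keep only states in Sat with every successor in Z. Z1 = {1}; fixed.
Sat(AG (EF (lock ∧ ¬error))) = {1}

{1}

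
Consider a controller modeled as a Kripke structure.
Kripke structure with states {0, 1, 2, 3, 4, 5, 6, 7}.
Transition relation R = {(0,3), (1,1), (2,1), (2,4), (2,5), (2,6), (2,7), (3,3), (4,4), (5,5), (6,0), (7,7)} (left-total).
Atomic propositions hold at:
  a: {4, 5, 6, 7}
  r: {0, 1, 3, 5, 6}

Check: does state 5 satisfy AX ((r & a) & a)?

Sat(r & a) = {5, 6}
Sat((r & a) & a) = {5, 6}
Sat(AX ((r & a) & a)) = {s : every successor in {5, 6}} = {5}
5 ∈ Sat(AX ((r & a) & a)) = {5}, so the formula holds at 5.

Yes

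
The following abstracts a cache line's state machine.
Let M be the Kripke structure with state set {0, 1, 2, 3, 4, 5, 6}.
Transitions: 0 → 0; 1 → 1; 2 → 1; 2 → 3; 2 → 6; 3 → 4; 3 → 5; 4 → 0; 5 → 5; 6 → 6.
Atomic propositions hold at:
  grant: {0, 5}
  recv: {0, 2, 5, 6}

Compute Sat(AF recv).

AF recv: least fixpoint, start Z0 = {0, 2, 5, 6}, add states with every successor in Z. Z1 = {0, 2, 4, 5, 6}; Z2 = {0, 2, 3, 4, 5, 6}; fixed.
Sat(AF recv) = {0, 2, 3, 4, 5, 6}

{0, 2, 3, 4, 5, 6}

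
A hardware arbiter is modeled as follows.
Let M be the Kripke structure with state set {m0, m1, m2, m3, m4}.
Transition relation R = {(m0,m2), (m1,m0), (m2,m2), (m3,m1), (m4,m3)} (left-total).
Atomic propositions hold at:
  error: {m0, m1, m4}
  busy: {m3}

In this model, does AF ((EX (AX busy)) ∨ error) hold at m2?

Sat(AX busy) = {s : every successor in {m3}} = {m4}
Sat(EX (AX busy)) = {s : some successor in {m4}} = ∅
Sat((EX (AX busy)) ∨ error) = {m0, m1, m4}
AF ((EX (AX busy)) ∨ error): least fixpoint, start Z0 = {m0, m1, m4}, add states with every successor in Z. Z1 = {m0, m1, m3, m4}; fixed.
Sat(AF ((EX (AX busy)) ∨ error)) = {m0, m1, m3, m4}
m2 ∉ Sat(AF ((EX (AX busy)) ∨ error)) = {m0, m1, m3, m4}, so the formula does not hold at m2.

No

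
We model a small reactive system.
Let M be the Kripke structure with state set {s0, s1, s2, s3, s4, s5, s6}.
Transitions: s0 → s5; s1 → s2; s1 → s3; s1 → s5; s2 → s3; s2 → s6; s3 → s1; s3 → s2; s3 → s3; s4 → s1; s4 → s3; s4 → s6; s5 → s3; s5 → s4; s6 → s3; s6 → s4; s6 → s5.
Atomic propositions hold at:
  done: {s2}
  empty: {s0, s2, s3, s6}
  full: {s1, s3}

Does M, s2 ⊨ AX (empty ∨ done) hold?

Sat(empty ∨ done) = {s0, s2, s3, s6}
Sat(AX (empty ∨ done)) = {s : every successor in {s0, s2, s3, s6}} = {s2}
s2 ∈ Sat(AX (empty ∨ done)) = {s2}, so the formula holds at s2.

Yes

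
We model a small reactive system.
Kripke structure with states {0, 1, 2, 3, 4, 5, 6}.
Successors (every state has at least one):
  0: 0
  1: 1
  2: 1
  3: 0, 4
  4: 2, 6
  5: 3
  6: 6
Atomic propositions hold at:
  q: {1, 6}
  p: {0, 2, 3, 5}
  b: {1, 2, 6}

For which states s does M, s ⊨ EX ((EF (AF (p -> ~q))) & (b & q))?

Sat(~q) = {0, 2, 3, 4, 5}
Sat(p -> ~q) = {0, 1, 2, 3, 4, 5, 6}
AF (p -> ~q): least fixpoint, start Z0 = {0, 1, 2, 3, 4, 5, 6}, add states with every successor in Z. Already a fixed point.
Sat(AF (p -> ~q)) = {0, 1, 2, 3, 4, 5, 6}
EF (AF (p -> ~q)): least fixpoint, start Z0 = {0, 1, 2, 3, 4, 5, 6}, add states with some successor in Z. Already a fixed point.
Sat(EF (AF (p -> ~q))) = {0, 1, 2, 3, 4, 5, 6}
Sat(b & q) = {1, 6}
Sat((EF (AF (p -> ~q))) & (b & q)) = {1, 6}
Sat(EX ((EF (AF (p -> ~q))) & (b & q))) = {s : some successor in {1, 6}} = {1, 2, 4, 6}

{1, 2, 4, 6}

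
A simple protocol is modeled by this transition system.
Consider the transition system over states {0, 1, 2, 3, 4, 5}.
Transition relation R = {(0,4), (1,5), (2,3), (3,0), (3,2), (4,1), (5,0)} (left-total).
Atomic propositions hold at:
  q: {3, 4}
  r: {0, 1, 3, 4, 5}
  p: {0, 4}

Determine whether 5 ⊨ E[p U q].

No

E[p U q]: least fixpoint, start Z0 = Sat(q) = {3, 4}, add states in Sat(p) with some successor in Z. Z1 = {0, 3, 4}; fixed.
Sat(E[p U q]) = {0, 3, 4}
5 ∉ Sat(E[p U q]) = {0, 3, 4}, so the formula does not hold at 5.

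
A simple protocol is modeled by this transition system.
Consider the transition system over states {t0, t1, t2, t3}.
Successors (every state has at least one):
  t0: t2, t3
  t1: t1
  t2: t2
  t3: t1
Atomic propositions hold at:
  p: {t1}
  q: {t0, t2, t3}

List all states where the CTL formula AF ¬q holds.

{t1, t3}

Sat(¬q) = {t1}
AF ¬q: least fixpoint, start Z0 = {t1}, add states with every successor in Z. Z1 = {t1, t3}; fixed.
Sat(AF ¬q) = {t1, t3}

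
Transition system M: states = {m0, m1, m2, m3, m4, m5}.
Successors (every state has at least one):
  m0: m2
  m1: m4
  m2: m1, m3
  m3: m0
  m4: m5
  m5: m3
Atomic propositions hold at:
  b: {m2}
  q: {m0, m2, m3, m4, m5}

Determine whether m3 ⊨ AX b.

Sat(AX b) = {s : every successor in {m2}} = {m0}
m3 ∉ Sat(AX b) = {m0}, so the formula does not hold at m3.

No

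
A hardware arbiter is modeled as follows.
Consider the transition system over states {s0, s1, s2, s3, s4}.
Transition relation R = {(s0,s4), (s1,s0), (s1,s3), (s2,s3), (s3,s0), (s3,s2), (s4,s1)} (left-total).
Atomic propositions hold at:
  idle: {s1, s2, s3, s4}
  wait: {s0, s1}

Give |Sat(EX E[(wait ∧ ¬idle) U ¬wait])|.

Sat(¬idle) = {s0}
Sat(wait ∧ ¬idle) = {s0}
Sat(¬wait) = {s2, s3, s4}
E[(wait ∧ ¬idle) U ¬wait]: least fixpoint, start Z0 = Sat(¬wait) = {s2, s3, s4}, add states in Sat(wait ∧ ¬idle) with some successor in Z. Z1 = {s0, s2, s3, s4}; fixed.
Sat(E[(wait ∧ ¬idle) U ¬wait]) = {s0, s2, s3, s4}
Sat(EX E[(wait ∧ ¬idle) U ¬wait]) = {s : some successor in {s0, s2, s3, s4}} = {s0, s1, s2, s3}
|Sat(EX E[(wait ∧ ¬idle) U ¬wait])| = |{s0, s1, s2, s3}| = 4.

4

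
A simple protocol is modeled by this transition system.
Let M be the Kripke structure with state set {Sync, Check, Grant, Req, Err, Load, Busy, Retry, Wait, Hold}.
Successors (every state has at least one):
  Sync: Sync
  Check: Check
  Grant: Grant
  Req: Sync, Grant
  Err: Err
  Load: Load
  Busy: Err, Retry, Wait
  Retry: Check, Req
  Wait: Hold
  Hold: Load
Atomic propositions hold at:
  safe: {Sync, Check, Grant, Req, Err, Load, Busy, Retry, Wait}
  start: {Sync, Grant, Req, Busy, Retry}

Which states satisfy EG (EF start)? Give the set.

EF start: least fixpoint, start Z0 = {Sync, Grant, Req, Busy, Retry}, add states with some successor in Z. Already a fixed point.
Sat(EF start) = {Sync, Grant, Req, Busy, Retry}
EG (EF start): greatest fixpoint, start Z0 = {Sync, Grant, Req, Busy, Retry}, keep only states in Sat with some successor in Z. Already a fixed point.
Sat(EG (EF start)) = {Sync, Grant, Req, Busy, Retry}

{Sync, Grant, Req, Busy, Retry}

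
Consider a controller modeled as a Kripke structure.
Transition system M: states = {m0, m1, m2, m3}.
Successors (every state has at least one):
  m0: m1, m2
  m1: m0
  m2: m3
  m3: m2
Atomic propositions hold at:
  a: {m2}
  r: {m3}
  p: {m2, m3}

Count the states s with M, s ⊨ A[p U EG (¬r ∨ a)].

Sat(¬r) = {m0, m1, m2}
Sat(¬r ∨ a) = {m0, m1, m2}
EG (¬r ∨ a): greatest fixpoint, start Z0 = {m0, m1, m2}, keep only states in Sat with some successor in Z. Z1 = {m0, m1}; fixed.
Sat(EG (¬r ∨ a)) = {m0, m1}
A[p U EG (¬r ∨ a)]: least fixpoint, start Z0 = Sat(EG (¬r ∨ a)) = {m0, m1}, add states in Sat(p) with every successor in Z. Already a fixed point.
Sat(A[p U EG (¬r ∨ a)]) = {m0, m1}
|Sat(A[p U EG (¬r ∨ a)])| = |{m0, m1}| = 2.

2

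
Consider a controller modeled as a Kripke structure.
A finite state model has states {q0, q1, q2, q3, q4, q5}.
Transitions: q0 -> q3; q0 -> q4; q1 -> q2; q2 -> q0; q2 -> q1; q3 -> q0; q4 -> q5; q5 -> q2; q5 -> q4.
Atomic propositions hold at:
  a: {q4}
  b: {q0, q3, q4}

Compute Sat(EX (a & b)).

Sat(a & b) = {q4}
Sat(EX (a & b)) = {s : some successor in {q4}} = {q0, q5}

{q0, q5}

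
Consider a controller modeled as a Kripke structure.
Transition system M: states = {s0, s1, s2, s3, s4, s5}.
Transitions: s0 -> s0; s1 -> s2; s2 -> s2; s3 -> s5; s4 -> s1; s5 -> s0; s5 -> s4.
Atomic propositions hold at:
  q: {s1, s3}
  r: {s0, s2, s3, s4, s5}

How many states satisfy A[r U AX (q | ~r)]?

1

Sat(~r) = {s1}
Sat(q | ~r) = {s1, s3}
Sat(AX (q | ~r)) = {s : every successor in {s1, s3}} = {s4}
A[r U AX (q | ~r)]: least fixpoint, start Z0 = Sat(AX (q | ~r)) = {s4}, add states in Sat(r) with every successor in Z. Already a fixed point.
Sat(A[r U AX (q | ~r)]) = {s4}
|Sat(A[r U AX (q | ~r)])| = |{s4}| = 1.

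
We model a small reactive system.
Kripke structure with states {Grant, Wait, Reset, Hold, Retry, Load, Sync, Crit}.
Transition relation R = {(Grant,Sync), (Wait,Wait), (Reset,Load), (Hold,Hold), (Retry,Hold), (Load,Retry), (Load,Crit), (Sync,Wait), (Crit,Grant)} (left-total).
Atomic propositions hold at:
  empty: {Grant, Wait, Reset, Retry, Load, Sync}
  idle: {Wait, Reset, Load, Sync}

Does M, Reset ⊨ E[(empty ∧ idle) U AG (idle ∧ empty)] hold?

No

Sat(empty ∧ idle) = {Wait, Reset, Load, Sync}
Sat(idle ∧ empty) = {Wait, Reset, Load, Sync}
AG (idle ∧ empty): greatest fixpoint, start Z0 = {Wait, Reset, Load, Sync}, keep only states in Sat with every successor in Z. Z1 = {Wait, Reset, Sync}; Z2 = {Wait, Sync}; fixed.
Sat(AG (idle ∧ empty)) = {Wait, Sync}
E[(empty ∧ idle) U AG (idle ∧ empty)]: least fixpoint, start Z0 = Sat(AG (idle ∧ empty)) = {Wait, Sync}, add states in Sat(empty ∧ idle) with some successor in Z. Already a fixed point.
Sat(E[(empty ∧ idle) U AG (idle ∧ empty)]) = {Wait, Sync}
Reset ∉ Sat(E[(empty ∧ idle) U AG (idle ∧ empty)]) = {Wait, Sync}, so the formula does not hold at Reset.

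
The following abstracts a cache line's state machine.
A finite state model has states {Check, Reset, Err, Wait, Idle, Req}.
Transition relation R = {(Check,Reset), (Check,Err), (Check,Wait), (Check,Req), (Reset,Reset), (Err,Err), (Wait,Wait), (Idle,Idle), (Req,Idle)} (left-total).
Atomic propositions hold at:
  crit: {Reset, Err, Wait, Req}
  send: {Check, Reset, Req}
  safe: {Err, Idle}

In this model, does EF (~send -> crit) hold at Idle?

Sat(~send) = {Err, Wait, Idle}
Sat(~send -> crit) = {Check, Reset, Err, Wait, Req}
EF (~send -> crit): least fixpoint, start Z0 = {Check, Reset, Err, Wait, Req}, add states with some successor in Z. Already a fixed point.
Sat(EF (~send -> crit)) = {Check, Reset, Err, Wait, Req}
Idle ∉ Sat(EF (~send -> crit)) = {Check, Reset, Err, Wait, Req}, so the formula does not hold at Idle.

No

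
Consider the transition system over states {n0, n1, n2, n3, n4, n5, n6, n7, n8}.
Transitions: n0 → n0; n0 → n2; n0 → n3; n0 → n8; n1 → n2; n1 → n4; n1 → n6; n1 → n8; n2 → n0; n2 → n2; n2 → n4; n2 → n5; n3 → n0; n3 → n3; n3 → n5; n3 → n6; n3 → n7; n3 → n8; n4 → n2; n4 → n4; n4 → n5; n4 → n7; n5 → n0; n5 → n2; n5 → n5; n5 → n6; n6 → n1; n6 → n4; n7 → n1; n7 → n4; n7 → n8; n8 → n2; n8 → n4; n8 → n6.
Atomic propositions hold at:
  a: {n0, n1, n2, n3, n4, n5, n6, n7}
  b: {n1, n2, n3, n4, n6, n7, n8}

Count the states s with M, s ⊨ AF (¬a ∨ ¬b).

3

Sat(¬a) = {n8}
Sat(¬b) = {n0, n5}
Sat(¬a ∨ ¬b) = {n0, n5, n8}
AF (¬a ∨ ¬b): least fixpoint, start Z0 = {n0, n5, n8}, add states with every successor in Z. Already a fixed point.
Sat(AF (¬a ∨ ¬b)) = {n0, n5, n8}
|Sat(AF (¬a ∨ ¬b))| = |{n0, n5, n8}| = 3.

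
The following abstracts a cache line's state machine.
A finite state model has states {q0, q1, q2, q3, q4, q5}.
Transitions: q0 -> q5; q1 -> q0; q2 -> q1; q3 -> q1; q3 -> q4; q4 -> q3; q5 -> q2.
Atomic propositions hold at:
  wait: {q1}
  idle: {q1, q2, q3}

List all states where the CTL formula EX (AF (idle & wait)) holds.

{q0, q1, q2, q3, q5}

Sat(idle & wait) = {q1}
AF (idle & wait): least fixpoint, start Z0 = {q1}, add states with every successor in Z. Z1 = {q1, q2}; Z2 = {q1, q2, q5}; Z3 = {q0, q1, q2, q5}; fixed.
Sat(AF (idle & wait)) = {q0, q1, q2, q5}
Sat(EX (AF (idle & wait))) = {s : some successor in {q0, q1, q2, q5}} = {q0, q1, q2, q3, q5}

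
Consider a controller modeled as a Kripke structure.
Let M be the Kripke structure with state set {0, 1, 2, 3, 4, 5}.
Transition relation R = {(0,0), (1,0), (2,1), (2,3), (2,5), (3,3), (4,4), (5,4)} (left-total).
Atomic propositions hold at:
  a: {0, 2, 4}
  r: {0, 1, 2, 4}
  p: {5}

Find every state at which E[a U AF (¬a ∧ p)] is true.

Sat(¬a) = {1, 3, 5}
Sat(¬a ∧ p) = {5}
AF (¬a ∧ p): least fixpoint, start Z0 = {5}, add states with every successor in Z. Already a fixed point.
Sat(AF (¬a ∧ p)) = {5}
E[a U AF (¬a ∧ p)]: least fixpoint, start Z0 = Sat(AF (¬a ∧ p)) = {5}, add states in Sat(a) with some successor in Z. Z1 = {2, 5}; fixed.
Sat(E[a U AF (¬a ∧ p)]) = {2, 5}

{2, 5}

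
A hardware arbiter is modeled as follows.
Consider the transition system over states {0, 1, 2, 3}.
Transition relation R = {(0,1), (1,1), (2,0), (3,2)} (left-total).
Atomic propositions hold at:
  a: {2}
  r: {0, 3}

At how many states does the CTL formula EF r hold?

3

EF r: least fixpoint, start Z0 = {0, 3}, add states with some successor in Z. Z1 = {0, 2, 3}; fixed.
Sat(EF r) = {0, 2, 3}
|Sat(EF r)| = |{0, 2, 3}| = 3.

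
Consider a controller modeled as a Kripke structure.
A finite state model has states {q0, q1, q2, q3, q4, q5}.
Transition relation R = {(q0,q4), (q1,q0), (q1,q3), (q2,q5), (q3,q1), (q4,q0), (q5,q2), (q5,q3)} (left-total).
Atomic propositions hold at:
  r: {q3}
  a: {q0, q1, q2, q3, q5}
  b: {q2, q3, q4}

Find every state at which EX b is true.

Sat(EX b) = {s : some successor in {q2, q3, q4}} = {q0, q1, q5}

{q0, q1, q5}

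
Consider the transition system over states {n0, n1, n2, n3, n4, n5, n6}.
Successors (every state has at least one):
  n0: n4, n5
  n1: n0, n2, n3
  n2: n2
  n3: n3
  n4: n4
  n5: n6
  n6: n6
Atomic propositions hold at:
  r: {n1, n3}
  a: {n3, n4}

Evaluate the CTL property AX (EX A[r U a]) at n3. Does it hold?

Yes

A[r U a]: least fixpoint, start Z0 = Sat(a) = {n3, n4}, add states in Sat(r) with every successor in Z. Already a fixed point.
Sat(A[r U a]) = {n3, n4}
Sat(EX A[r U a]) = {s : some successor in {n3, n4}} = {n0, n1, n3, n4}
Sat(AX (EX A[r U a])) = {s : every successor in {n0, n1, n3, n4}} = {n3, n4}
n3 ∈ Sat(AX (EX A[r U a])) = {n3, n4}, so the formula holds at n3.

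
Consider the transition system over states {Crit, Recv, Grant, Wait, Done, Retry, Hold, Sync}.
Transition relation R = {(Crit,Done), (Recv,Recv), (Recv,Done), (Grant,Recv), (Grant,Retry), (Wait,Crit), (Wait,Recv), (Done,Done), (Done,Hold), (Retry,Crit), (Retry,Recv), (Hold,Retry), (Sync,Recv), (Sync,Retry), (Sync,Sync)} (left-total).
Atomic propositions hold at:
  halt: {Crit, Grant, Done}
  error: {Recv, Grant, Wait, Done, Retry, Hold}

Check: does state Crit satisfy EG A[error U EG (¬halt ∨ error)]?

Sat(¬halt) = {Recv, Wait, Retry, Hold, Sync}
Sat(¬halt ∨ error) = {Recv, Grant, Wait, Done, Retry, Hold, Sync}
EG (¬halt ∨ error): greatest fixpoint, start Z0 = {Recv, Grant, Wait, Done, Retry, Hold, Sync}, keep only states in Sat with some successor in Z. Already a fixed point.
Sat(EG (¬halt ∨ error)) = {Recv, Grant, Wait, Done, Retry, Hold, Sync}
A[error U EG (¬halt ∨ error)]: least fixpoint, start Z0 = Sat(EG (¬halt ∨ error)) = {Recv, Grant, Wait, Done, Retry, Hold, Sync}, add states in Sat(error) with every successor in Z. Already a fixed point.
Sat(A[error U EG (¬halt ∨ error)]) = {Recv, Grant, Wait, Done, Retry, Hold, Sync}
EG A[error U EG (¬halt ∨ error)]: greatest fixpoint, start Z0 = {Recv, Grant, Wait, Done, Retry, Hold, Sync}, keep only states in Sat with some successor in Z. Already a fixed point.
Sat(EG A[error U EG (¬halt ∨ error)]) = {Recv, Grant, Wait, Done, Retry, Hold, Sync}
Crit ∉ Sat(EG A[error U EG (¬halt ∨ error)]) = {Recv, Grant, Wait, Done, Retry, Hold, Sync}, so the formula does not hold at Crit.

No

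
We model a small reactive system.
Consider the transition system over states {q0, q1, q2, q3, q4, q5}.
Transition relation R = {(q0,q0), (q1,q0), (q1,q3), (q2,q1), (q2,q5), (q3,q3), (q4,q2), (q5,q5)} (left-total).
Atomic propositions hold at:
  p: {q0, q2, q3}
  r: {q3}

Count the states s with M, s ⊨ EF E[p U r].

4

E[p U r]: least fixpoint, start Z0 = Sat(r) = {q3}, add states in Sat(p) with some successor in Z. Already a fixed point.
Sat(E[p U r]) = {q3}
EF E[p U r]: least fixpoint, start Z0 = {q3}, add states with some successor in Z. Z1 = {q1, q3}; Z2 = {q1, q2, q3}; Z3 = {q1, q2, q3, q4}; fixed.
Sat(EF E[p U r]) = {q1, q2, q3, q4}
|Sat(EF E[p U r])| = |{q1, q2, q3, q4}| = 4.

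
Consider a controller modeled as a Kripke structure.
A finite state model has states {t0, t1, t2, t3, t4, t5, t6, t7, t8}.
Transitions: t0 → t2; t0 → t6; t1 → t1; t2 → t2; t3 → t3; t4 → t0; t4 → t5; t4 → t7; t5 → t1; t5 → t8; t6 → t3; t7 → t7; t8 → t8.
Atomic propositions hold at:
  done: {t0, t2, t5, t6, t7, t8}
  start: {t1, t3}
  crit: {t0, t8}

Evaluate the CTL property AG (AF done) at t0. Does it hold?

No

AF done: least fixpoint, start Z0 = {t0, t2, t5, t6, t7, t8}, add states with every successor in Z. Z1 = {t0, t2, t4, t5, t6, t7, t8}; fixed.
Sat(AF done) = {t0, t2, t4, t5, t6, t7, t8}
AG (AF done): greatest fixpoint, start Z0 = {t0, t2, t4, t5, t6, t7, t8}, keep only states in Sat with every successor in Z. Z1 = {t0, t2, t4, t7, t8}; Z2 = {t2, t7, t8}; fixed.
Sat(AG (AF done)) = {t2, t7, t8}
t0 ∉ Sat(AG (AF done)) = {t2, t7, t8}, so the formula does not hold at t0.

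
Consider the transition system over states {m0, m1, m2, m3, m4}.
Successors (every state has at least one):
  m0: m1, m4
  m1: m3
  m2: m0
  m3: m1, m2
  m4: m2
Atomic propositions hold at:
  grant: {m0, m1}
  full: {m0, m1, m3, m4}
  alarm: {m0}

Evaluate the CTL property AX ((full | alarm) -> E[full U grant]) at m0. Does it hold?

Sat(full | alarm) = {m0, m1, m3, m4}
E[full U grant]: least fixpoint, start Z0 = Sat(grant) = {m0, m1}, add states in Sat(full) with some successor in Z. Z1 = {m0, m1, m3}; fixed.
Sat(E[full U grant]) = {m0, m1, m3}
Sat((full | alarm) -> E[full U grant]) = {m0, m1, m2, m3}
Sat(AX ((full | alarm) -> E[full U grant])) = {s : every successor in {m0, m1, m2, m3}} = {m1, m2, m3, m4}
m0 ∉ Sat(AX ((full | alarm) -> E[full U grant])) = {m1, m2, m3, m4}, so the formula does not hold at m0.

No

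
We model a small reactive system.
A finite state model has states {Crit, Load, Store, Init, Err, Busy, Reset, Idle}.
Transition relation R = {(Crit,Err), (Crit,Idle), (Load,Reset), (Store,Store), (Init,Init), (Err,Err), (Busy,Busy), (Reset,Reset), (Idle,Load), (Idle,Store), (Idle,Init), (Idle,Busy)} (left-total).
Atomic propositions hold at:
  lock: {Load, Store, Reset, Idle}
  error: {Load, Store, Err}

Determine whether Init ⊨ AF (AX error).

No

Sat(AX error) = {s : every successor in {Load, Store, Err}} = {Store, Err}
AF (AX error): least fixpoint, start Z0 = {Store, Err}, add states with every successor in Z. Already a fixed point.
Sat(AF (AX error)) = {Store, Err}
Init ∉ Sat(AF (AX error)) = {Store, Err}, so the formula does not hold at Init.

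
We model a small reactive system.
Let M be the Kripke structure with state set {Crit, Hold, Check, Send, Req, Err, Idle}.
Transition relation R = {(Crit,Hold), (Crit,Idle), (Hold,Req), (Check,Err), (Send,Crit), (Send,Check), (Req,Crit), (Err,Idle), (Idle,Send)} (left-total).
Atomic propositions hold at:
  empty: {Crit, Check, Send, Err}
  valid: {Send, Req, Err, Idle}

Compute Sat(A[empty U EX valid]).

{Crit, Hold, Check, Send, Err, Idle}

Sat(EX valid) = {s : some successor in {Send, Req, Err, Idle}} = {Crit, Hold, Check, Err, Idle}
A[empty U EX valid]: least fixpoint, start Z0 = Sat(EX valid) = {Crit, Hold, Check, Err, Idle}, add states in Sat(empty) with every successor in Z. Z1 = {Crit, Hold, Check, Send, Err, Idle}; fixed.
Sat(A[empty U EX valid]) = {Crit, Hold, Check, Send, Err, Idle}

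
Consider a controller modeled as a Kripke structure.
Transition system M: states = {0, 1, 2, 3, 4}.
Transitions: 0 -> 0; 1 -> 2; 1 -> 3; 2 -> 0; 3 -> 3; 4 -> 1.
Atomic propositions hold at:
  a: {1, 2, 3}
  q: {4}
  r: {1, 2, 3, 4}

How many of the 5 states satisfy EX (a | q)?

Sat(a | q) = {1, 2, 3, 4}
Sat(EX (a | q)) = {s : some successor in {1, 2, 3, 4}} = {1, 3, 4}
|Sat(EX (a | q))| = |{1, 3, 4}| = 3.

3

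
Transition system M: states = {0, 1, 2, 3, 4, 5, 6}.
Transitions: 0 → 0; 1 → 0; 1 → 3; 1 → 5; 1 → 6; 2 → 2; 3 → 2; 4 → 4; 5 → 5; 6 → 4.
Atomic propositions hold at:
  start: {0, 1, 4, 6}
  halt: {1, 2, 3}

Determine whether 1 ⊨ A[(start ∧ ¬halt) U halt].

Sat(¬halt) = {0, 4, 5, 6}
Sat(start ∧ ¬halt) = {0, 4, 6}
A[(start ∧ ¬halt) U halt]: least fixpoint, start Z0 = Sat(halt) = {1, 2, 3}, add states in Sat(start ∧ ¬halt) with every successor in Z. Already a fixed point.
Sat(A[(start ∧ ¬halt) U halt]) = {1, 2, 3}
1 ∈ Sat(A[(start ∧ ¬halt) U halt]) = {1, 2, 3}, so the formula holds at 1.

Yes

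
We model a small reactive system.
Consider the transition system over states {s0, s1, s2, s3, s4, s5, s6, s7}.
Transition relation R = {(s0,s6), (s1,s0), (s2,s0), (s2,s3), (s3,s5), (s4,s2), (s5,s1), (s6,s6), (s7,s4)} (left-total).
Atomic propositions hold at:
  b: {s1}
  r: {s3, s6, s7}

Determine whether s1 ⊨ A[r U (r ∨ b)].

Yes

Sat(r ∨ b) = {s1, s3, s6, s7}
A[r U (r ∨ b)]: least fixpoint, start Z0 = Sat((r ∨ b)) = {s1, s3, s6, s7}, add states in Sat(r) with every successor in Z. Already a fixed point.
Sat(A[r U (r ∨ b)]) = {s1, s3, s6, s7}
s1 ∈ Sat(A[r U (r ∨ b)]) = {s1, s3, s6, s7}, so the formula holds at s1.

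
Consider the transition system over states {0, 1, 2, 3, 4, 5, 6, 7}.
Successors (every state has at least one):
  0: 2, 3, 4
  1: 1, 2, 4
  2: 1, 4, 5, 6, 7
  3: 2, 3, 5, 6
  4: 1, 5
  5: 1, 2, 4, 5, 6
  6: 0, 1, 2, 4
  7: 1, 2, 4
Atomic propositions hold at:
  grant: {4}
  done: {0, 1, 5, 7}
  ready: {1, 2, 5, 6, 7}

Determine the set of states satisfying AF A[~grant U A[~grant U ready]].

Sat(~grant) = {0, 1, 2, 3, 5, 6, 7}
A[~grant U ready]: least fixpoint, start Z0 = Sat(ready) = {1, 2, 5, 6, 7}, add states in Sat(~grant) with every successor in Z. Already a fixed point.
Sat(A[~grant U ready]) = {1, 2, 5, 6, 7}
A[~grant U A[~grant U ready]]: least fixpoint, start Z0 = Sat(A[~grant U ready]) = {1, 2, 5, 6, 7}, add states in Sat(~grant) with every successor in Z. Already a fixed point.
Sat(A[~grant U A[~grant U ready]]) = {1, 2, 5, 6, 7}
AF A[~grant U A[~grant U ready]]: least fixpoint, start Z0 = {1, 2, 5, 6, 7}, add states with every successor in Z. Z1 = {1, 2, 4, 5, 6, 7}; fixed.
Sat(AF A[~grant U A[~grant U ready]]) = {1, 2, 4, 5, 6, 7}

{1, 2, 4, 5, 6, 7}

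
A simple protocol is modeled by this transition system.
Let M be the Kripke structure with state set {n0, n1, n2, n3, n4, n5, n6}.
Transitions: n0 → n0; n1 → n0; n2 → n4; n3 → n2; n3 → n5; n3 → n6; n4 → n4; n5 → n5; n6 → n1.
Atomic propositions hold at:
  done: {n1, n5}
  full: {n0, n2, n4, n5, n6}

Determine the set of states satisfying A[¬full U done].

Sat(¬full) = {n1, n3}
A[¬full U done]: least fixpoint, start Z0 = Sat(done) = {n1, n5}, add states in Sat(¬full) with every successor in Z. Already a fixed point.
Sat(A[¬full U done]) = {n1, n5}

{n1, n5}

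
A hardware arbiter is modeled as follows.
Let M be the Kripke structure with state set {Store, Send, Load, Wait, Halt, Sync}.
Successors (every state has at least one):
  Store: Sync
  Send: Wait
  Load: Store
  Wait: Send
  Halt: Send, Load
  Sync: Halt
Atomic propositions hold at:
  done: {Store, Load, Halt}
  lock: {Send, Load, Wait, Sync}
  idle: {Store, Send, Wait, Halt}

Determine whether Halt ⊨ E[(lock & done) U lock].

No

Sat(lock & done) = {Load}
E[(lock & done) U lock]: least fixpoint, start Z0 = Sat(lock) = {Send, Load, Wait, Sync}, add states in Sat(lock & done) with some successor in Z. Already a fixed point.
Sat(E[(lock & done) U lock]) = {Send, Load, Wait, Sync}
Halt ∉ Sat(E[(lock & done) U lock]) = {Send, Load, Wait, Sync}, so the formula does not hold at Halt.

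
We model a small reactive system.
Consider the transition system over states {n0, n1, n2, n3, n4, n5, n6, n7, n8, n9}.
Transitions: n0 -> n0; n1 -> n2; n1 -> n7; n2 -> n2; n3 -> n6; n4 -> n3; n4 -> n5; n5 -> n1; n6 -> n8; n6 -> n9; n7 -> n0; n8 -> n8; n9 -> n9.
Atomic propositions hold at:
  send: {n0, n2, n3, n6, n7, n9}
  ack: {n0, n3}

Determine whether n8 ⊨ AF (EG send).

No

EG send: greatest fixpoint, start Z0 = {n0, n2, n3, n6, n7, n9}, keep only states in Sat with some successor in Z. Already a fixed point.
Sat(EG send) = {n0, n2, n3, n6, n7, n9}
AF (EG send): least fixpoint, start Z0 = {n0, n2, n3, n6, n7, n9}, add states with every successor in Z. Z1 = {n0, n1, n2, n3, n6, n7, n9}; Z2 = {n0, n1, n2, n3, n5, n6, n7, n9}; Z3 = {n0, n1, n2, n3, n4, n5, n6, n7, n9}; fixed.
Sat(AF (EG send)) = {n0, n1, n2, n3, n4, n5, n6, n7, n9}
n8 ∉ Sat(AF (EG send)) = {n0, n1, n2, n3, n4, n5, n6, n7, n9}, so the formula does not hold at n8.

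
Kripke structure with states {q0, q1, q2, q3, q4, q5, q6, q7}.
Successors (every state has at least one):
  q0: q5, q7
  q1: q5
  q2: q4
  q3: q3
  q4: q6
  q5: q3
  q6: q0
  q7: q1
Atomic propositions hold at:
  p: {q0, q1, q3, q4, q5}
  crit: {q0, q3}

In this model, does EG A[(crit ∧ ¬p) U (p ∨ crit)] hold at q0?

Sat(¬p) = {q2, q6, q7}
Sat(crit ∧ ¬p) = ∅
Sat(p ∨ crit) = {q0, q1, q3, q4, q5}
A[(crit ∧ ¬p) U (p ∨ crit)]: least fixpoint, start Z0 = Sat((p ∨ crit)) = {q0, q1, q3, q4, q5}, add states in Sat(crit ∧ ¬p) with every successor in Z. Already a fixed point.
Sat(A[(crit ∧ ¬p) U (p ∨ crit)]) = {q0, q1, q3, q4, q5}
EG A[(crit ∧ ¬p) U (p ∨ crit)]: greatest fixpoint, start Z0 = {q0, q1, q3, q4, q5}, keep only states in Sat with some successor in Z. Z1 = {q0, q1, q3, q5}; fixed.
Sat(EG A[(crit ∧ ¬p) U (p ∨ crit)]) = {q0, q1, q3, q5}
q0 ∈ Sat(EG A[(crit ∧ ¬p) U (p ∨ crit)]) = {q0, q1, q3, q5}, so the formula holds at q0.

Yes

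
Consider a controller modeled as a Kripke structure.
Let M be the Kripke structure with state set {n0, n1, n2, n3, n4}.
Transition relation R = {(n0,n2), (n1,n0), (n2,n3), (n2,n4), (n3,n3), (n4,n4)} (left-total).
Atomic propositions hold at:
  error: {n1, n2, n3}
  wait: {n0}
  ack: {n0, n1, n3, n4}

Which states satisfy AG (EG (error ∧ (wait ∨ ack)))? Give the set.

{n3}

Sat(wait ∨ ack) = {n0, n1, n3, n4}
Sat(error ∧ (wait ∨ ack)) = {n1, n3}
EG (error ∧ (wait ∨ ack)): greatest fixpoint, start Z0 = {n1, n3}, keep only states in Sat with some successor in Z. Z1 = {n3}; fixed.
Sat(EG (error ∧ (wait ∨ ack))) = {n3}
AG (EG (error ∧ (wait ∨ ack))): greatest fixpoint, start Z0 = {n3}, keep only states in Sat with every successor in Z. Already a fixed point.
Sat(AG (EG (error ∧ (wait ∨ ack)))) = {n3}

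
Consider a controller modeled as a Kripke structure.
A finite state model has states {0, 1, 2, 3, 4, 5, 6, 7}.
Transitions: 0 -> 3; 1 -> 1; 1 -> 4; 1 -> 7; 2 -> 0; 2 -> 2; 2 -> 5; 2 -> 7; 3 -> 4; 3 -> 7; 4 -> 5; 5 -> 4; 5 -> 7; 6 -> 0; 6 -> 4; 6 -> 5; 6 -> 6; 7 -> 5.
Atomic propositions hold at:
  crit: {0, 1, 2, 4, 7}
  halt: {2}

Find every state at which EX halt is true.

Sat(EX halt) = {s : some successor in {2}} = {2}

{2}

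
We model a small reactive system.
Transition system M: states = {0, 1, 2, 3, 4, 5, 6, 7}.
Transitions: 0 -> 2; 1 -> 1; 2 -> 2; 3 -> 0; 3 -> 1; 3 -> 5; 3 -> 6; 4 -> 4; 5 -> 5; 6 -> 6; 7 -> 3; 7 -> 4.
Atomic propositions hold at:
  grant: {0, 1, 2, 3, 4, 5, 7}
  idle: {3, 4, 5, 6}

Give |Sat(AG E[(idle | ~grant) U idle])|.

3

Sat(~grant) = {6}
Sat(idle | ~grant) = {3, 4, 5, 6}
E[(idle | ~grant) U idle]: least fixpoint, start Z0 = Sat(idle) = {3, 4, 5, 6}, add states in Sat(idle | ~grant) with some successor in Z. Already a fixed point.
Sat(E[(idle | ~grant) U idle]) = {3, 4, 5, 6}
AG E[(idle | ~grant) U idle]: greatest fixpoint, start Z0 = {3, 4, 5, 6}, keep only states in Sat with every successor in Z. Z1 = {4, 5, 6}; fixed.
Sat(AG E[(idle | ~grant) U idle]) = {4, 5, 6}
|Sat(AG E[(idle | ~grant) U idle])| = |{4, 5, 6}| = 3.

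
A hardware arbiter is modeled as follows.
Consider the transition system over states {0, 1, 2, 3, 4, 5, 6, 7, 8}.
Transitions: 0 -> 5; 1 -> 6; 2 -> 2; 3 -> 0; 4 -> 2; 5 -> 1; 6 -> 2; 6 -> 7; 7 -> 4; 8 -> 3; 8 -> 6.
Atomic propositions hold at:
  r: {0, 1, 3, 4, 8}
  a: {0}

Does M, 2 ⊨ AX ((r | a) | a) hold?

Sat(r | a) = {0, 1, 3, 4, 8}
Sat((r | a) | a) = {0, 1, 3, 4, 8}
Sat(AX ((r | a) | a)) = {s : every successor in {0, 1, 3, 4, 8}} = {3, 5, 7}
2 ∉ Sat(AX ((r | a) | a)) = {3, 5, 7}, so the formula does not hold at 2.

No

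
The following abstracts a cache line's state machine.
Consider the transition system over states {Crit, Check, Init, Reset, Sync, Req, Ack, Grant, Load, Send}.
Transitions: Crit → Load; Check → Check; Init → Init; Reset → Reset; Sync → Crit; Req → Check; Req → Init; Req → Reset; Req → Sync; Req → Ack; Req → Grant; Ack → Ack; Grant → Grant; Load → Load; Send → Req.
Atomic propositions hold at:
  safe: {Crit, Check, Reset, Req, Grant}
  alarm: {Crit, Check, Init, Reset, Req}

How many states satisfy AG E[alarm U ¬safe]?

Sat(¬safe) = {Init, Sync, Ack, Load, Send}
E[alarm U ¬safe]: least fixpoint, start Z0 = Sat(¬safe) = {Init, Sync, Ack, Load, Send}, add states in Sat(alarm) with some successor in Z. Z1 = {Crit, Init, Sync, Req, Ack, Load, Send}; fixed.
Sat(E[alarm U ¬safe]) = {Crit, Init, Sync, Req, Ack, Load, Send}
AG E[alarm U ¬safe]: greatest fixpoint, start Z0 = {Crit, Init, Sync, Req, Ack, Load, Send}, keep only states in Sat with every successor in Z. Z1 = {Crit, Init, Sync, Ack, Load, Send}; Z2 = {Crit, Init, Sync, Ack, Load}; fixed.
Sat(AG E[alarm U ¬safe]) = {Crit, Init, Sync, Ack, Load}
|Sat(AG E[alarm U ¬safe])| = |{Crit, Init, Sync, Ack, Load}| = 5.

5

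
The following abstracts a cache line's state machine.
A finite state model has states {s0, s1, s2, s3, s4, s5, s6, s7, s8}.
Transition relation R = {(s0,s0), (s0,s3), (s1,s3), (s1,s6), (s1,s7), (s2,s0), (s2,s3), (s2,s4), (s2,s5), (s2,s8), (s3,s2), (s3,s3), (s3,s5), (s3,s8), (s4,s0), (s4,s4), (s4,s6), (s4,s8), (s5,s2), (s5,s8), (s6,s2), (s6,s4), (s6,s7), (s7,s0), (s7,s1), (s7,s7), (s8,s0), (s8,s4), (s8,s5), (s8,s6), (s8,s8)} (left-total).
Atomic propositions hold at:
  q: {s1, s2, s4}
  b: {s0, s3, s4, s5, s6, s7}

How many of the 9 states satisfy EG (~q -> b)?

8

Sat(~q) = {s0, s3, s5, s6, s7, s8}
Sat(~q -> b) = {s0, s1, s2, s3, s4, s5, s6, s7}
EG (~q -> b): greatest fixpoint, start Z0 = {s0, s1, s2, s3, s4, s5, s6, s7}, keep only states in Sat with some successor in Z. Already a fixed point.
Sat(EG (~q -> b)) = {s0, s1, s2, s3, s4, s5, s6, s7}
|Sat(EG (~q -> b))| = |{s0, s1, s2, s3, s4, s5, s6, s7}| = 8.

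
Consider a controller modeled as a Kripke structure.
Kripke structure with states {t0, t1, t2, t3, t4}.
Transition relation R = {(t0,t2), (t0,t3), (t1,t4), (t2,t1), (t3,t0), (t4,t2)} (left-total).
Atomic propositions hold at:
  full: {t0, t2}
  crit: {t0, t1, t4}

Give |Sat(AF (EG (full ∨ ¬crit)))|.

2

Sat(¬crit) = {t2, t3}
Sat(full ∨ ¬crit) = {t0, t2, t3}
EG (full ∨ ¬crit): greatest fixpoint, start Z0 = {t0, t2, t3}, keep only states in Sat with some successor in Z. Z1 = {t0, t3}; fixed.
Sat(EG (full ∨ ¬crit)) = {t0, t3}
AF (EG (full ∨ ¬crit)): least fixpoint, start Z0 = {t0, t3}, add states with every successor in Z. Already a fixed point.
Sat(AF (EG (full ∨ ¬crit))) = {t0, t3}
|Sat(AF (EG (full ∨ ¬crit)))| = |{t0, t3}| = 2.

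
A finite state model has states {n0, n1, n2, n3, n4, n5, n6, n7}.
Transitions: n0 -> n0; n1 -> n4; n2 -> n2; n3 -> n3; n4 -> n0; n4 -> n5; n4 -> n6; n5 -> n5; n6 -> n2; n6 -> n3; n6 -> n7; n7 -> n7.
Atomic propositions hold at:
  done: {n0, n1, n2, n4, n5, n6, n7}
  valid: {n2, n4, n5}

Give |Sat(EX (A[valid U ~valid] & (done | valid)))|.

4

Sat(~valid) = {n0, n1, n3, n6, n7}
A[valid U ~valid]: least fixpoint, start Z0 = Sat(~valid) = {n0, n1, n3, n6, n7}, add states in Sat(valid) with every successor in Z. Already a fixed point.
Sat(A[valid U ~valid]) = {n0, n1, n3, n6, n7}
Sat(done | valid) = {n0, n1, n2, n4, n5, n6, n7}
Sat(A[valid U ~valid] & (done | valid)) = {n0, n1, n6, n7}
Sat(EX (A[valid U ~valid] & (done | valid))) = {s : some successor in {n0, n1, n6, n7}} = {n0, n4, n6, n7}
|Sat(EX (A[valid U ~valid] & (done | valid)))| = |{n0, n4, n6, n7}| = 4.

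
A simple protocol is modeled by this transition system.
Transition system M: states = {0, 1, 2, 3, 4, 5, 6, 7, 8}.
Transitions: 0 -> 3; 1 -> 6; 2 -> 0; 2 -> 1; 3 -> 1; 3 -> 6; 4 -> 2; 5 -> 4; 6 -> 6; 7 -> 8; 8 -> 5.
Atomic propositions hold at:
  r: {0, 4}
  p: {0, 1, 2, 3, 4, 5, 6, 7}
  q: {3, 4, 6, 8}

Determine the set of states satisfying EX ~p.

Sat(~p) = {8}
Sat(EX ~p) = {s : some successor in {8}} = {7}

{7}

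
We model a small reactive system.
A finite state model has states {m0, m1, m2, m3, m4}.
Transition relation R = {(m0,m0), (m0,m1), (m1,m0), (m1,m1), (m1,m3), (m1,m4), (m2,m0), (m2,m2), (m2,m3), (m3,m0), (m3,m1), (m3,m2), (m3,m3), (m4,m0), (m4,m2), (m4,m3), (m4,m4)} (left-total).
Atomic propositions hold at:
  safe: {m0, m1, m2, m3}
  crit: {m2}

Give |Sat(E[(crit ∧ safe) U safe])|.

4

Sat(crit ∧ safe) = {m2}
E[(crit ∧ safe) U safe]: least fixpoint, start Z0 = Sat(safe) = {m0, m1, m2, m3}, add states in Sat(crit ∧ safe) with some successor in Z. Already a fixed point.
Sat(E[(crit ∧ safe) U safe]) = {m0, m1, m2, m3}
|Sat(E[(crit ∧ safe) U safe])| = |{m0, m1, m2, m3}| = 4.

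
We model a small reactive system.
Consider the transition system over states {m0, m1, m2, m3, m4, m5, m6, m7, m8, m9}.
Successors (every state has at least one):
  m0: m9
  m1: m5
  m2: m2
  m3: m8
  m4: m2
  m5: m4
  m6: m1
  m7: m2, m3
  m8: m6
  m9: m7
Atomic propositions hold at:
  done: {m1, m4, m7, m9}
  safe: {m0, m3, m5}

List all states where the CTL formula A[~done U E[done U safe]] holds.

{m0, m1, m3, m5, m6, m7, m8, m9}

Sat(~done) = {m0, m2, m3, m5, m6, m8}
E[done U safe]: least fixpoint, start Z0 = Sat(safe) = {m0, m3, m5}, add states in Sat(done) with some successor in Z. Z1 = {m0, m1, m3, m5, m7}; Z2 = {m0, m1, m3, m5, m7, m9}; fixed.
Sat(E[done U safe]) = {m0, m1, m3, m5, m7, m9}
A[~done U E[done U safe]]: least fixpoint, start Z0 = Sat(E[done U safe]) = {m0, m1, m3, m5, m7, m9}, add states in Sat(~done) with every successor in Z. Z1 = {m0, m1, m3, m5, m6, m7, m9}; Z2 = {m0, m1, m3, m5, m6, m7, m8, m9}; fixed.
Sat(A[~done U E[done U safe]]) = {m0, m1, m3, m5, m6, m7, m8, m9}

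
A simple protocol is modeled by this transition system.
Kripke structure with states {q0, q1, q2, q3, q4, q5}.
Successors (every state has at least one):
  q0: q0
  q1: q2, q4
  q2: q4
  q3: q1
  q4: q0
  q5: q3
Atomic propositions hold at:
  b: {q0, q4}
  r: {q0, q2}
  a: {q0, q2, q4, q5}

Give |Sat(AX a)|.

4

Sat(AX a) = {s : every successor in {q0, q2, q4, q5}} = {q0, q1, q2, q4}
|Sat(AX a)| = |{q0, q1, q2, q4}| = 4.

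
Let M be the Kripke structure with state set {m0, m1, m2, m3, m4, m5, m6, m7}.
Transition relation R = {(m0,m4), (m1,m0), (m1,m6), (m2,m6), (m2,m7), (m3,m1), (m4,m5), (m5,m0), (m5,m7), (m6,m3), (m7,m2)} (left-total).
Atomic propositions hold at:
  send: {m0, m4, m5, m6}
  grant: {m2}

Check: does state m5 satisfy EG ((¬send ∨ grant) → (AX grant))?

Yes

Sat(¬send) = {m1, m2, m3, m7}
Sat(¬send ∨ grant) = {m1, m2, m3, m7}
Sat(AX grant) = {s : every successor in {m2}} = {m7}
Sat((¬send ∨ grant) → (AX grant)) = {m0, m4, m5, m6, m7}
EG ((¬send ∨ grant) → (AX grant)): greatest fixpoint, start Z0 = {m0, m4, m5, m6, m7}, keep only states in Sat with some successor in Z. Z1 = {m0, m4, m5}; fixed.
Sat(EG ((¬send ∨ grant) → (AX grant))) = {m0, m4, m5}
m5 ∈ Sat(EG ((¬send ∨ grant) → (AX grant))) = {m0, m4, m5}, so the formula holds at m5.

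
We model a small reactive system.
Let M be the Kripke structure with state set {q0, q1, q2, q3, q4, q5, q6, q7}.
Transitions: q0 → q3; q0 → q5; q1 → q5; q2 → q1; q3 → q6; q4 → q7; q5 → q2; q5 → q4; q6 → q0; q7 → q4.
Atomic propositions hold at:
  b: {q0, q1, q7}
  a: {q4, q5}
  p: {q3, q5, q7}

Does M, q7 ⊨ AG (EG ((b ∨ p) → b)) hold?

Yes

Sat(b ∨ p) = {q0, q1, q3, q5, q7}
Sat((b ∨ p) → b) = {q0, q1, q2, q4, q6, q7}
EG ((b ∨ p) → b): greatest fixpoint, start Z0 = {q0, q1, q2, q4, q6, q7}, keep only states in Sat with some successor in Z. Z1 = {q2, q4, q6, q7}; Z2 = {q4, q7}; fixed.
Sat(EG ((b ∨ p) → b)) = {q4, q7}
AG (EG ((b ∨ p) → b)): greatest fixpoint, start Z0 = {q4, q7}, keep only states in Sat with every successor in Z. Already a fixed point.
Sat(AG (EG ((b ∨ p) → b))) = {q4, q7}
q7 ∈ Sat(AG (EG ((b ∨ p) → b))) = {q4, q7}, so the formula holds at q7.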